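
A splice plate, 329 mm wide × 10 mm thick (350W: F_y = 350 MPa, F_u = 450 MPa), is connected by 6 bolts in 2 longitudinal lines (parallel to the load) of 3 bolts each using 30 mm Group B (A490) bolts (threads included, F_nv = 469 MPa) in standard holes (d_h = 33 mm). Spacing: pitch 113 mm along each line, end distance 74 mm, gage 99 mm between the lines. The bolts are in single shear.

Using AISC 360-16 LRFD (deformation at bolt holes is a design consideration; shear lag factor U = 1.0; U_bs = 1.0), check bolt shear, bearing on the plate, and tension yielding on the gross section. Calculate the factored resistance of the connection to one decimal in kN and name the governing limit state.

Bolt shear: A_b = π(30)²/4 = 706.86 mm². φR_n = 0.75 × 469 × 706.86 × 6 × 1 = 1491.8 kN.
Bearing (10 mm plate, F_u = 450 MPa): end bolts L_c = 74 − 33/2 = 57.5, R_n = min(1.2×57.5×10×450, 2.4×30×10×450) = 310.5 kN/bolt; interior L_c = 113 − 33 = 80, R_n = 324 kN/bolt. φR_n = 0.75 × (2×310.5 + 4×324) = 1437.8 kN.
Tension yield (gross): A_g = 329×10 = 3290 mm². φR_n = 0.90 × 350 × 3290 = 1036.4 kN.
Governing: min(1491.8, 1437.8, 1036.4) = 1036.4 kN → gross-section yield.

1036.4 kN (gross-section yield governs)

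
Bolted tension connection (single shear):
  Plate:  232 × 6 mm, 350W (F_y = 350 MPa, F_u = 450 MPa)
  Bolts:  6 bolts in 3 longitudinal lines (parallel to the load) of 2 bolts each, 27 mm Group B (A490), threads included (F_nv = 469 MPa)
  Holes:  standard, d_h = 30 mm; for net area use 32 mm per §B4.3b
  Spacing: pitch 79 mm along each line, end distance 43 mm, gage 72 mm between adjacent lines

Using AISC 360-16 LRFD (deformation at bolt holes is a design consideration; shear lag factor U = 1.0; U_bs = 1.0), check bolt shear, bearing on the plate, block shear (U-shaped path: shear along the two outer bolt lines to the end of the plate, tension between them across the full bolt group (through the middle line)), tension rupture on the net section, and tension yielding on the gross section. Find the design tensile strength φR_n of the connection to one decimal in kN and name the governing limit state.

275.4 kN (net-section rupture governs)

Bolt shear: A_b = π(27)²/4 = 572.56 mm². φR_n = 0.75 × 469 × 572.56 × 6 × 1 = 1208.4 kN.
Bearing (6 mm plate, F_u = 450 MPa): end bolts L_c = 43 − 30/2 = 28, R_n = min(1.2×28×6×450, 2.4×27×6×450) = 90.72 kN/bolt; interior L_c = 79 − 30 = 49, R_n = 158.76 kN/bolt. φR_n = 0.75 × (3×90.72 + 3×158.76) = 561.3 kN.
Block shear: shear path 2×[43+1×79] = 2×122 mm, A_gv = 1464, A_nv = 2×(122 − 1.5×32)×6 = 888 mm²; tension across gage: (144 − 2×32)×6 = 480 mm². R_n = min(0.6×450×888, 0.6×350×1464) + 1.0×450×480 = min(239.76, 307.44) + 216 = 455.76 kN. φR_n = 0.75 × 455.76 = 341.8 kN.
Tension rupture (net): A_n = (232 − 3×32)×6 = 816 mm² (U = 1.0, A_e = A_n). φR_n = 0.75 × 450 × 816 = 275.4 kN.
Tension yield (gross): A_g = 232×6 = 1392 mm². φR_n = 0.90 × 350 × 1392 = 438.5 kN.
Governing: min(1208.4, 561.3, 341.8, 275.4, 438.5) = 275.4 kN → net-section rupture.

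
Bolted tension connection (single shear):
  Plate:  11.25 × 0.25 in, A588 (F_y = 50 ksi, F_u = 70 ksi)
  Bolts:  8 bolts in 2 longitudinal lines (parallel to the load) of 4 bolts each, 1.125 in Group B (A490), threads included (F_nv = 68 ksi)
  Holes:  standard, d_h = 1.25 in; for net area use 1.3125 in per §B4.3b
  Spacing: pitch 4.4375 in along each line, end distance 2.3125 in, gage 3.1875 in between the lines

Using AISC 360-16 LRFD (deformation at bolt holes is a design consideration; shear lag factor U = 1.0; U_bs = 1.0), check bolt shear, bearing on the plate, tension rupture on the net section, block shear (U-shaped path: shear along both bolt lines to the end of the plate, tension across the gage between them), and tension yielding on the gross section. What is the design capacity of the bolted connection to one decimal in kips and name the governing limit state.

Bolt shear: A_b = π(1.125)²/4 = 0.99402 in². φR_n = 0.75 × 68 × 0.99402 × 8 × 1 = 405.6 kips.
Bearing (0.25 in plate, F_u = 70 ksi): end bolts L_c = 2.3125 − 1.25/2 = 1.6875, R_n = min(1.2×1.6875×0.25×70, 2.4×1.125×0.25×70) = 35.438 kips/bolt; interior L_c = 4.4375 − 1.25 = 3.1875, R_n = 47.25 kips/bolt. φR_n = 0.75 × (2×35.438 + 6×47.25) = 265.8 kips.
Tension rupture (net): A_n = (11.25 − 2×1.3125)×0.25 = 2.1563 in² (U = 1.0, A_e = A_n). φR_n = 0.75 × 70 × 2.1563 = 113.2 kips.
Block shear: shear path 2×[2.3125+3×4.4375] = 2×15.625 in, A_gv = 7.8125, A_nv = 2×(15.625 − 3.5×1.3125)×0.25 = 5.5156 in²; tension across gage: (3.1875 − 1×1.3125)×0.25 = 0.46875 in². R_n = min(0.6×70×5.5156, 0.6×50×7.8125) + 1.0×70×0.46875 = min(231.66, 234.38) + 32.813 = 264.47 kips. φR_n = 0.75 × 264.47 = 198.4 kips.
Tension yield (gross): A_g = 11.25×0.25 = 2.8125 in². φR_n = 0.90 × 50 × 2.8125 = 126.6 kips.
Governing: min(405.6, 265.8, 113.2, 198.4, 126.6) = 113.2 kips → net-section rupture.

113.2 kips (net-section rupture governs)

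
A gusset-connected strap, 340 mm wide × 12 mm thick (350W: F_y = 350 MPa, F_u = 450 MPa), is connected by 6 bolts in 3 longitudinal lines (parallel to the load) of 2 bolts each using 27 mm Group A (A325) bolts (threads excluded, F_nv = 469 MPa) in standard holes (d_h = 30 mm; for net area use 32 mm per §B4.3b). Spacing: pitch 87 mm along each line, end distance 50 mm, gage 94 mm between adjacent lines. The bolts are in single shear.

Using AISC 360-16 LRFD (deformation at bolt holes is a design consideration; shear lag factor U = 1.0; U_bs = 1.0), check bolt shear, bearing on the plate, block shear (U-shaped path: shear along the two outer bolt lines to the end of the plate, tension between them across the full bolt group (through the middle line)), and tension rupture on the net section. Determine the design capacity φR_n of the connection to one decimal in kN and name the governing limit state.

934.7 kN (block shear governs)

Bolt shear: A_b = π(27)²/4 = 572.56 mm². φR_n = 0.75 × 469 × 572.56 × 6 × 1 = 1208.4 kN.
Bearing (12 mm plate, F_u = 450 MPa): end bolts L_c = 50 − 30/2 = 35, R_n = min(1.2×35×12×450, 2.4×27×12×450) = 226.8 kN/bolt; interior L_c = 87 − 30 = 57, R_n = 349.92 kN/bolt. φR_n = 0.75 × (3×226.8 + 3×349.92) = 1297.6 kN.
Block shear: shear path 2×[50+1×87] = 2×137 mm, A_gv = 3288, A_nv = 2×(137 − 1.5×32)×12 = 2136 mm²; tension across gage: (188 − 2×32)×12 = 1488 mm². R_n = min(0.6×450×2136, 0.6×350×3288) + 1.0×450×1488 = min(576.72, 690.48) + 669.6 = 1246.3 kN. φR_n = 0.75 × 1246.3 = 934.7 kN.
Tension rupture (net): A_n = (340 − 3×32)×12 = 2928 mm² (U = 1.0, A_e = A_n). φR_n = 0.75 × 450 × 2928 = 988.2 kN.
Governing: min(1208.4, 1297.6, 934.7, 988.2) = 934.7 kN → block shear.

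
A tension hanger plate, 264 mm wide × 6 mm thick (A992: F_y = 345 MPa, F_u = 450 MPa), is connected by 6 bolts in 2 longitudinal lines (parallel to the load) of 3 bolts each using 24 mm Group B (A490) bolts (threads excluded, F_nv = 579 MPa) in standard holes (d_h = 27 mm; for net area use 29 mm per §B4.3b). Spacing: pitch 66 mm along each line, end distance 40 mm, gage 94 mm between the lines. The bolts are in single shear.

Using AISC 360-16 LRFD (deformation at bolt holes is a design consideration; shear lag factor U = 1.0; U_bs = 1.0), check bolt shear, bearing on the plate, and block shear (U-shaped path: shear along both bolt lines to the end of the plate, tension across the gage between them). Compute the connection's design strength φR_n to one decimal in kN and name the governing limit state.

Bolt shear: A_b = π(24)²/4 = 452.39 mm². φR_n = 0.75 × 579 × 452.39 × 6 × 1 = 1178.7 kN.
Bearing (6 mm plate, F_u = 450 MPa): end bolts L_c = 40 − 27/2 = 26.5, R_n = min(1.2×26.5×6×450, 2.4×24×6×450) = 85.86 kN/bolt; interior L_c = 66 − 27 = 39, R_n = 126.36 kN/bolt. φR_n = 0.75 × (2×85.86 + 4×126.36) = 507.9 kN.
Block shear: shear path 2×[40+2×66] = 2×172 mm, A_gv = 2064, A_nv = 2×(172 − 2.5×29)×6 = 1194 mm²; tension across gage: (94 − 1×29)×6 = 390 mm². R_n = min(0.6×450×1194, 0.6×345×2064) + 1.0×450×390 = min(322.38, 427.25) + 175.5 = 497.88 kN. φR_n = 0.75 × 497.88 = 373.4 kN.
Governing: min(1178.7, 507.9, 373.4) = 373.4 kN → block shear.

373.4 kN (block shear governs)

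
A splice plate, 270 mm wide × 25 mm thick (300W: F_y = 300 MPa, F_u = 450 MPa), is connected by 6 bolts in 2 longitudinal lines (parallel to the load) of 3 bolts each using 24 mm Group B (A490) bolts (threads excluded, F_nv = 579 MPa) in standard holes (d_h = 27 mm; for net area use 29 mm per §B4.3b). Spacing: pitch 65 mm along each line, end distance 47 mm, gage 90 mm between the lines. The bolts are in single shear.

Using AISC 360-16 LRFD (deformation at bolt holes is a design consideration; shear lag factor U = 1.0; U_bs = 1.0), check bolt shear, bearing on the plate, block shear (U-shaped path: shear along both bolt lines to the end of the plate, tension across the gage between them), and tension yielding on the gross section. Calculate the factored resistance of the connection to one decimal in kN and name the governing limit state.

Bolt shear: A_b = π(24)²/4 = 452.39 mm². φR_n = 0.75 × 579 × 452.39 × 6 × 1 = 1178.7 kN.
Bearing (25 mm plate, F_u = 450 MPa): end bolts L_c = 47 − 27/2 = 33.5, R_n = min(1.2×33.5×25×450, 2.4×24×25×450) = 452.25 kN/bolt; interior L_c = 65 − 27 = 38, R_n = 513 kN/bolt. φR_n = 0.75 × (2×452.25 + 4×513) = 2217.4 kN.
Block shear: shear path 2×[47+2×65] = 2×177 mm, A_gv = 8850, A_nv = 2×(177 − 2.5×29)×25 = 5225 mm²; tension across gage: (90 − 1×29)×25 = 1525 mm². R_n = min(0.6×450×5225, 0.6×300×8850) + 1.0×450×1525 = min(1410.8, 1593) + 686.25 = 2097.1 kN. φR_n = 0.75 × 2097.1 = 1572.8 kN.
Tension yield (gross): A_g = 270×25 = 6750 mm². φR_n = 0.90 × 300 × 6750 = 1822.5 kN.
Governing: min(1178.7, 2217.4, 1572.8, 1822.5) = 1178.7 kN → bolt shear.

1178.7 kN (bolt shear governs)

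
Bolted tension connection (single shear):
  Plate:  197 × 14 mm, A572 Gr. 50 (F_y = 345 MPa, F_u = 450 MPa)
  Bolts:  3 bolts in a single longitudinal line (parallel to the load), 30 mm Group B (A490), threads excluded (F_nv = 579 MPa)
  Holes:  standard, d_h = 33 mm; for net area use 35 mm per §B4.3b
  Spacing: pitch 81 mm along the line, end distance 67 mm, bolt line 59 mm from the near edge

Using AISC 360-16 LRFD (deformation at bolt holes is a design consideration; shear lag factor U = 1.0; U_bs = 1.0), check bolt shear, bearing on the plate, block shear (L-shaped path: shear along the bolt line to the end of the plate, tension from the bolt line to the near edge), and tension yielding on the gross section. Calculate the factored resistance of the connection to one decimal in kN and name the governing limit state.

Bolt shear: A_b = π(30)²/4 = 706.86 mm². φR_n = 0.75 × 579 × 706.86 × 3 × 1 = 920.9 kN.
Bearing (14 mm plate, F_u = 450 MPa): end bolts L_c = 67 − 33/2 = 50.5, R_n = min(1.2×50.5×14×450, 2.4×30×14×450) = 381.78 kN/bolt; interior L_c = 81 − 33 = 48, R_n = 362.88 kN/bolt. φR_n = 0.75 × (1×381.78 + 2×362.88) = 830.7 kN.
Block shear: shear path 1×[67+2×81] = 1×229 mm, A_gv = 3206, A_nv = 1×(229 − 2.5×35)×14 = 1981 mm²; tension to near edge: (59 − 0.5×35)×14 = 581 mm². R_n = min(0.6×450×1981, 0.6×345×3206) + 1.0×450×581 = min(534.87, 663.64) + 261.45 = 796.32 kN. φR_n = 0.75 × 796.32 = 597.2 kN.
Tension yield (gross): A_g = 197×14 = 2758 mm². φR_n = 0.90 × 345 × 2758 = 856.4 kN.
Governing: min(920.9, 830.7, 597.2, 856.4) = 597.2 kN → block shear.

597.2 kN (block shear governs)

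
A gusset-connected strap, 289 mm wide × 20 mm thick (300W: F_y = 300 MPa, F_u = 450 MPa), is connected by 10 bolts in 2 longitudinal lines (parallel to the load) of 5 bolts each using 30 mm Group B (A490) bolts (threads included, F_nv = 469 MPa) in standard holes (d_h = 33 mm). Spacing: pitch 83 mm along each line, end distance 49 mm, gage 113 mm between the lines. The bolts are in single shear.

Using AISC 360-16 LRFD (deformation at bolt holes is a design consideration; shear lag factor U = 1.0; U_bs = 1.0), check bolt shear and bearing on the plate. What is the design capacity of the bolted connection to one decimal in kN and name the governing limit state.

2486.4 kN (bolt shear governs)

Bolt shear: A_b = π(30)²/4 = 706.86 mm². φR_n = 0.75 × 469 × 706.86 × 10 × 1 = 2486.4 kN.
Bearing (20 mm plate, F_u = 450 MPa): end bolts L_c = 49 − 33/2 = 32.5, R_n = min(1.2×32.5×20×450, 2.4×30×20×450) = 351 kN/bolt; interior L_c = 83 − 33 = 50, R_n = 540 kN/bolt. φR_n = 0.75 × (2×351 + 8×540) = 3766.5 kN.
Governing: min(2486.4, 3766.5) = 2486.4 kN → bolt shear.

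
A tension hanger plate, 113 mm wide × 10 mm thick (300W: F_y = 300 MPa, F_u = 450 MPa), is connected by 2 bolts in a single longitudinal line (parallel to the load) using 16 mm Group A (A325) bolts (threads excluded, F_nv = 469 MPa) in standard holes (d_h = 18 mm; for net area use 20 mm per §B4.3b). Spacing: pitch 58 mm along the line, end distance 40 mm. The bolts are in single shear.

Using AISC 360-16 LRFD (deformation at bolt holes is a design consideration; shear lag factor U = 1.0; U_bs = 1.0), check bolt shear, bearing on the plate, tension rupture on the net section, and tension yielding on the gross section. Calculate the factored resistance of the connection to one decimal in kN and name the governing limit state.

141.4 kN (bolt shear governs)

Bolt shear: A_b = π(16)²/4 = 201.06 mm². φR_n = 0.75 × 469 × 201.06 × 2 × 1 = 141.4 kN.
Bearing (10 mm plate, F_u = 450 MPa): end bolts L_c = 40 − 18/2 = 31, R_n = min(1.2×31×10×450, 2.4×16×10×450) = 167.4 kN/bolt; interior L_c = 58 − 18 = 40, R_n = 172.8 kN/bolt. φR_n = 0.75 × (1×167.4 + 1×172.8) = 255.2 kN.
Tension rupture (net): A_n = (113 − 1×20)×10 = 930 mm² (U = 1.0, A_e = A_n). φR_n = 0.75 × 450 × 930 = 313.9 kN.
Tension yield (gross): A_g = 113×10 = 1130 mm². φR_n = 0.90 × 300 × 1130 = 305.1 kN.
Governing: min(141.4, 255.2, 313.9, 305.1) = 141.4 kN → bolt shear.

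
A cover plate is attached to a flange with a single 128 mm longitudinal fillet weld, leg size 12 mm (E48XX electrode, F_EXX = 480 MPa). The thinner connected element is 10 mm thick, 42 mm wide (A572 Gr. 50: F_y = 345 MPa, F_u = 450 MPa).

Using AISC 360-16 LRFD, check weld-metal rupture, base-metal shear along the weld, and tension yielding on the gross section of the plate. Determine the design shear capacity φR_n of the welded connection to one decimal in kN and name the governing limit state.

130.4 kN (gross-section yield governs)

Weld metal: throat = 0.707×12 = 8.484 mm, L = 128 mm. φR_n = 0.75 × 0.6 × 480 × 8.484 × 128 = 234.6 kN.
Base metal shear (10 mm plate): yield φR_n = 1.0×0.6×345×10×128 = 265.0 kN; rupture φR_n = 0.75×0.6×450×10×128 = 259.2 kN; take 259.2 kN (rupture).
Tension yield (gross): A_g = 42×10 = 420 mm². φR_n = 0.90 × 345 × 420 = 130.4 kN.
Governing: min(234.6, 259.2, 130.4) = 130.4 kN → gross-section yield.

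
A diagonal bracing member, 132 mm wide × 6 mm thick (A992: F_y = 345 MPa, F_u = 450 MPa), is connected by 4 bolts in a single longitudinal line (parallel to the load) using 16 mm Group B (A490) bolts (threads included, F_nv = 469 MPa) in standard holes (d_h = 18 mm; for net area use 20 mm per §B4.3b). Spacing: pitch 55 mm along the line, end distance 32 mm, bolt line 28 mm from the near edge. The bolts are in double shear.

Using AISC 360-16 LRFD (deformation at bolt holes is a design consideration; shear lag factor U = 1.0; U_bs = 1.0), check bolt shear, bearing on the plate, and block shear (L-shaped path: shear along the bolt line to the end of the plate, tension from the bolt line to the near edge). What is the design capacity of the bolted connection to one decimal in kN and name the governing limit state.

Bolt shear: A_b = π(16)²/4 = 201.06 mm². φR_n = 0.75 × 469 × 201.06 × 4 × 2 = 565.8 kN.
Bearing (6 mm plate, F_u = 450 MPa): end bolts L_c = 32 − 18/2 = 23, R_n = min(1.2×23×6×450, 2.4×16×6×450) = 74.52 kN/bolt; interior L_c = 55 − 18 = 37, R_n = 103.68 kN/bolt. φR_n = 0.75 × (1×74.52 + 3×103.68) = 289.2 kN.
Block shear: shear path 1×[32+3×55] = 1×197 mm, A_gv = 1182, A_nv = 1×(197 − 3.5×20)×6 = 762 mm²; tension to near edge: (28 − 0.5×20)×6 = 108 mm². R_n = min(0.6×450×762, 0.6×345×1182) + 1.0×450×108 = min(205.74, 244.67) + 48.6 = 254.34 kN. φR_n = 0.75 × 254.34 = 190.8 kN.
Governing: min(565.8, 289.2, 190.8) = 190.8 kN → block shear.

190.8 kN (block shear governs)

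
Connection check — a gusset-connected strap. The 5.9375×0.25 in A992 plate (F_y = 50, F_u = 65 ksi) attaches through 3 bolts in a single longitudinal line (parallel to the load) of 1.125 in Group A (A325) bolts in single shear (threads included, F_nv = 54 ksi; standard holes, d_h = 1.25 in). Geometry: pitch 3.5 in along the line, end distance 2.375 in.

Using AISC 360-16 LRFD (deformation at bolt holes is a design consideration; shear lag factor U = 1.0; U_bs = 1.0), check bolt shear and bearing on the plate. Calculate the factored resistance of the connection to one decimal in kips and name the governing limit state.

91.4 kips (bearing governs)

Bolt shear: A_b = π(1.125)²/4 = 0.99402 in². φR_n = 0.75 × 54 × 0.99402 × 3 × 1 = 120.8 kips.
Bearing (0.25 in plate, F_u = 65 ksi): end bolts L_c = 2.375 − 1.25/2 = 1.75, R_n = min(1.2×1.75×0.25×65, 2.4×1.125×0.25×65) = 34.125 kips/bolt; interior L_c = 3.5 − 1.25 = 2.25, R_n = 43.875 kips/bolt. φR_n = 0.75 × (1×34.125 + 2×43.875) = 91.4 kips.
Governing: min(120.8, 91.4) = 91.4 kips → bearing.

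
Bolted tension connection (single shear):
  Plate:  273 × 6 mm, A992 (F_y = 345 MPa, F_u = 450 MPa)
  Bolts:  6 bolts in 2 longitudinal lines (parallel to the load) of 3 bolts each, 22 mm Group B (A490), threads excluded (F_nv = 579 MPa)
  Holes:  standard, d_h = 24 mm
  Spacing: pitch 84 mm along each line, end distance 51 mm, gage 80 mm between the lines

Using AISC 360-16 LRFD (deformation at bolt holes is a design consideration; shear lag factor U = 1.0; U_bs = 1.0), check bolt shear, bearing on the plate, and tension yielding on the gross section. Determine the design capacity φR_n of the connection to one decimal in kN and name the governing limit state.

508.6 kN (gross-section yield governs)

Bolt shear: A_b = π(22)²/4 = 380.13 mm². φR_n = 0.75 × 579 × 380.13 × 6 × 1 = 990.4 kN.
Bearing (6 mm plate, F_u = 450 MPa): end bolts L_c = 51 − 24/2 = 39, R_n = min(1.2×39×6×450, 2.4×22×6×450) = 126.36 kN/bolt; interior L_c = 84 − 24 = 60, R_n = 142.56 kN/bolt. φR_n = 0.75 × (2×126.36 + 4×142.56) = 617.2 kN.
Tension yield (gross): A_g = 273×6 = 1638 mm². φR_n = 0.90 × 345 × 1638 = 508.6 kN.
Governing: min(990.4, 617.2, 508.6) = 508.6 kN → gross-section yield.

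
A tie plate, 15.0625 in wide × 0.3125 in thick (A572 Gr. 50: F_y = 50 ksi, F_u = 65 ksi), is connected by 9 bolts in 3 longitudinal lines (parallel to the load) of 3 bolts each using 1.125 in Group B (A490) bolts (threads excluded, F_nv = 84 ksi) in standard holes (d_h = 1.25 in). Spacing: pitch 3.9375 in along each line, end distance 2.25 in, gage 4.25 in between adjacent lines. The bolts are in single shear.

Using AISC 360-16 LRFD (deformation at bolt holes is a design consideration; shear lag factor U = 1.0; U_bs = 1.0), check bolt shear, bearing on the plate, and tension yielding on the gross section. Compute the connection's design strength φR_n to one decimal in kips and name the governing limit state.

211.8 kips (gross-section yield governs)

Bolt shear: A_b = π(1.125)²/4 = 0.99402 in². φR_n = 0.75 × 84 × 0.99402 × 9 × 1 = 563.6 kips.
Bearing (0.3125 in plate, F_u = 65 ksi): end bolts L_c = 2.25 − 1.25/2 = 1.625, R_n = min(1.2×1.625×0.3125×65, 2.4×1.125×0.3125×65) = 39.609 kips/bolt; interior L_c = 3.9375 − 1.25 = 2.6875, R_n = 54.844 kips/bolt. φR_n = 0.75 × (3×39.609 + 6×54.844) = 335.9 kips.
Tension yield (gross): A_g = 15.0625×0.3125 = 4.707 in². φR_n = 0.90 × 50 × 4.707 = 211.8 kips.
Governing: min(563.6, 335.9, 211.8) = 211.8 kips → gross-section yield.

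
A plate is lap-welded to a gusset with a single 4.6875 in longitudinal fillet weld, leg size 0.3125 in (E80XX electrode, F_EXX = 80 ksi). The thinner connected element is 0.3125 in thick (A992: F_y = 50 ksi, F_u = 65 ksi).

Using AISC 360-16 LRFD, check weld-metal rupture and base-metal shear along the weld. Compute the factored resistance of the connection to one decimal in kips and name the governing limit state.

37.3 kips (weld metal governs)

Weld metal: throat = 0.707×0.3125 = 0.22094 in, L = 4.6875 in. φR_n = 0.75 × 0.6 × 80 × 0.22094 × 4.6875 = 37.3 kips.
Base metal shear (0.3125 in plate): yield φR_n = 1.0×0.6×50×0.3125×4.6875 = 43.9 kips; rupture φR_n = 0.75×0.6×65×0.3125×4.6875 = 42.8 kips; take 42.8 kips (rupture).
Governing: min(37.3, 42.8) = 37.3 kips → weld metal.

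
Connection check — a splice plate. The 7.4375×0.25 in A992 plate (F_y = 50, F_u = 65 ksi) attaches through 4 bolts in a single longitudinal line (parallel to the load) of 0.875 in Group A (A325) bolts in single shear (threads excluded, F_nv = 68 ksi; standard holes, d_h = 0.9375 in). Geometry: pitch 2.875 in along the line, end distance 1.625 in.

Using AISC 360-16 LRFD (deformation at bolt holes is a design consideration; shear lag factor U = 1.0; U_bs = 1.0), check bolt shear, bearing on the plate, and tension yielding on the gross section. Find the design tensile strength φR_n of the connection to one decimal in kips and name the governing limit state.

Bolt shear: A_b = π(0.875)²/4 = 0.60132 in². φR_n = 0.75 × 68 × 0.60132 × 4 × 1 = 122.7 kips.
Bearing (0.25 in plate, F_u = 65 ksi): end bolts L_c = 1.625 − 0.9375/2 = 1.15625, R_n = min(1.2×1.15625×0.25×65, 2.4×0.875×0.25×65) = 22.547 kips/bolt; interior L_c = 2.875 − 0.9375 = 1.9375, R_n = 34.125 kips/bolt. φR_n = 0.75 × (1×22.547 + 3×34.125) = 93.7 kips.
Tension yield (gross): A_g = 7.4375×0.25 = 1.8594 in². φR_n = 0.90 × 50 × 1.8594 = 83.7 kips.
Governing: min(122.7, 93.7, 83.7) = 83.7 kips → gross-section yield.

83.7 kips (gross-section yield governs)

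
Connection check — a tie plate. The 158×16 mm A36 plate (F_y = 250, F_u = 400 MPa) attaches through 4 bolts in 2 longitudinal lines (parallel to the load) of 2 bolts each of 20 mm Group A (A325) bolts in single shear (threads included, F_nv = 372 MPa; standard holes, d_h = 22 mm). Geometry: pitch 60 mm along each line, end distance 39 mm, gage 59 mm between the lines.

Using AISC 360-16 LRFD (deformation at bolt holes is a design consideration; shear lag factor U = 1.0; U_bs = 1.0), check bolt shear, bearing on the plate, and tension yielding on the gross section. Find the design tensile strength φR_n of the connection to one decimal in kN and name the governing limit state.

Bolt shear: A_b = π(20)²/4 = 314.16 mm². φR_n = 0.75 × 372 × 314.16 × 4 × 1 = 350.6 kN.
Bearing (16 mm plate, F_u = 400 MPa): end bolts L_c = 39 − 22/2 = 28, R_n = min(1.2×28×16×400, 2.4×20×16×400) = 215.04 kN/bolt; interior L_c = 60 − 22 = 38, R_n = 291.84 kN/bolt. φR_n = 0.75 × (2×215.04 + 2×291.84) = 760.3 kN.
Tension yield (gross): A_g = 158×16 = 2528 mm². φR_n = 0.90 × 250 × 2528 = 568.8 kN.
Governing: min(350.6, 760.3, 568.8) = 350.6 kN → bolt shear.

350.6 kN (bolt shear governs)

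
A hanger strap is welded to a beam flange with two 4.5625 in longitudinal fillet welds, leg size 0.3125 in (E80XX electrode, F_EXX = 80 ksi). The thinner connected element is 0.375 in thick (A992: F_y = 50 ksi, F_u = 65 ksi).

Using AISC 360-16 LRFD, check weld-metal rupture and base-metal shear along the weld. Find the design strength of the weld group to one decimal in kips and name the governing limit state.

72.6 kips (weld metal governs)

Weld metal: throat = 0.707×0.3125 = 0.22094 in, L = 2×4.5625 = 9.125 in. φR_n = 0.75 × 0.6 × 80 × 0.22094 × 9.125 = 72.6 kips.
Base metal shear (0.375 in plate): yield φR_n = 1.0×0.6×50×0.375×9.125 = 102.7 kips; rupture φR_n = 0.75×0.6×65×0.375×9.125 = 100.1 kips; take 100.1 kips (rupture).
Governing: min(72.6, 100.1) = 72.6 kips → weld metal.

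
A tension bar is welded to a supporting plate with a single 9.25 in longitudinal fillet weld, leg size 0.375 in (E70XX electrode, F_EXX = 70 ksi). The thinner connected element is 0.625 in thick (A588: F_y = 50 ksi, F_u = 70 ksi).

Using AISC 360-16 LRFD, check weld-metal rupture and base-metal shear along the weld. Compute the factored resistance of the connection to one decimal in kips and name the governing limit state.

Weld metal: throat = 0.707×0.375 = 0.26513 in, L = 9.25 in. φR_n = 0.75 × 0.6 × 70 × 0.26513 × 9.25 = 77.3 kips.
Base metal shear (0.625 in plate): yield φR_n = 1.0×0.6×50×0.625×9.25 = 173.4 kips; rupture φR_n = 0.75×0.6×70×0.625×9.25 = 182.1 kips; take 173.4 kips (yield).
Governing: min(77.3, 173.4) = 77.3 kips → weld metal.

77.3 kips (weld metal governs)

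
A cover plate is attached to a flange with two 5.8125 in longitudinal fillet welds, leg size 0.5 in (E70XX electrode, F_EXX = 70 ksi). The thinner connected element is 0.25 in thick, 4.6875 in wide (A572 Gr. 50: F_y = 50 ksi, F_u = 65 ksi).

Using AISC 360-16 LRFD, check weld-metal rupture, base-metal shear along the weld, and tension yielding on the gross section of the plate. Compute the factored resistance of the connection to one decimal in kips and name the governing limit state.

Weld metal: throat = 0.707×0.5 = 0.3535 in, L = 2×5.8125 = 11.625 in. φR_n = 0.75 × 0.6 × 70 × 0.3535 × 11.625 = 129.4 kips.
Base metal shear (0.25 in plate): yield φR_n = 1.0×0.6×50×0.25×11.625 = 87.2 kips; rupture φR_n = 0.75×0.6×65×0.25×11.625 = 85.0 kips; take 85.0 kips (rupture).
Tension yield (gross): A_g = 4.6875×0.25 = 1.1719 in². φR_n = 0.90 × 50 × 1.1719 = 52.7 kips.
Governing: min(129.4, 85.0, 52.7) = 52.7 kips → gross-section yield.

52.7 kips (gross-section yield governs)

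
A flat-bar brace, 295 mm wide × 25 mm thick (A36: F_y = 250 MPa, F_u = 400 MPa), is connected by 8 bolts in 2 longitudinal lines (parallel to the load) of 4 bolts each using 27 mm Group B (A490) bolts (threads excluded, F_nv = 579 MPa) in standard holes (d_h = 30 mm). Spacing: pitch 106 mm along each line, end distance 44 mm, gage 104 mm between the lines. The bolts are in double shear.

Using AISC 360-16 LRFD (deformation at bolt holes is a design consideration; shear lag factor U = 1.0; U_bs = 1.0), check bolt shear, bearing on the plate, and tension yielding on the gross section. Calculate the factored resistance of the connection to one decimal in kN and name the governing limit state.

Bolt shear: A_b = π(27)²/4 = 572.56 mm². φR_n = 0.75 × 579 × 572.56 × 8 × 2 = 3978.1 kN.
Bearing (25 mm plate, F_u = 400 MPa): end bolts L_c = 44 − 30/2 = 29, R_n = min(1.2×29×25×400, 2.4×27×25×400) = 348 kN/bolt; interior L_c = 106 − 30 = 76, R_n = 648 kN/bolt. φR_n = 0.75 × (2×348 + 6×648) = 3438.0 kN.
Tension yield (gross): A_g = 295×25 = 7375 mm². φR_n = 0.90 × 250 × 7375 = 1659.4 kN.
Governing: min(3978.1, 3438.0, 1659.4) = 1659.4 kN → gross-section yield.

1659.4 kN (gross-section yield governs)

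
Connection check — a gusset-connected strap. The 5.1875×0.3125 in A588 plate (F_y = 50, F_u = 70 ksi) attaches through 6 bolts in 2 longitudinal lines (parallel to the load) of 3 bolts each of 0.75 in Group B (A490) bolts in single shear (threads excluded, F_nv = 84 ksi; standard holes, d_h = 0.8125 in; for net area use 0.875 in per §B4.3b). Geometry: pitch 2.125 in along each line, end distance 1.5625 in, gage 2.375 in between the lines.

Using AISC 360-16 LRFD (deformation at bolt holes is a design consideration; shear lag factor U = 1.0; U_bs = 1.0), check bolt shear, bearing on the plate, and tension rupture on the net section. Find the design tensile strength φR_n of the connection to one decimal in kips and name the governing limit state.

56.4 kips (net-section rupture governs)

Bolt shear: A_b = π(0.75)²/4 = 0.44179 in². φR_n = 0.75 × 84 × 0.44179 × 6 × 1 = 167.0 kips.
Bearing (0.3125 in plate, F_u = 70 ksi): end bolts L_c = 1.5625 − 0.8125/2 = 1.15625, R_n = min(1.2×1.15625×0.3125×70, 2.4×0.75×0.3125×70) = 30.352 kips/bolt; interior L_c = 2.125 − 0.8125 = 1.3125, R_n = 34.453 kips/bolt. φR_n = 0.75 × (2×30.352 + 4×34.453) = 148.9 kips.
Tension rupture (net): A_n = (5.1875 − 2×0.875)×0.3125 = 1.0742 in² (U = 1.0, A_e = A_n). φR_n = 0.75 × 70 × 1.0742 = 56.4 kips.
Governing: min(167.0, 148.9, 56.4) = 56.4 kips → net-section rupture.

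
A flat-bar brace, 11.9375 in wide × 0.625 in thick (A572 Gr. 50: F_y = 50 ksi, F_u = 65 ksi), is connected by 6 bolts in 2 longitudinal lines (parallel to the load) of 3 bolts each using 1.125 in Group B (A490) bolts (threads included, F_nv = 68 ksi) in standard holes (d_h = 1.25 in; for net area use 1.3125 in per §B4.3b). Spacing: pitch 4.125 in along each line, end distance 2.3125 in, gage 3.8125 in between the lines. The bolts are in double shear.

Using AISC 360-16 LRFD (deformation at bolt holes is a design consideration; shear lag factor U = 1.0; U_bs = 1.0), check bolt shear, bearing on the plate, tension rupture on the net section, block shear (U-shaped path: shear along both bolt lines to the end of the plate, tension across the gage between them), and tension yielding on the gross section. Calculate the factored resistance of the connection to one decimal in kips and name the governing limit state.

283.7 kips (net-section rupture governs)

Bolt shear: A_b = π(1.125)²/4 = 0.99402 in². φR_n = 0.75 × 68 × 0.99402 × 6 × 2 = 608.3 kips.
Bearing (0.625 in plate, F_u = 65 ksi): end bolts L_c = 2.3125 − 1.25/2 = 1.6875, R_n = min(1.2×1.6875×0.625×65, 2.4×1.125×0.625×65) = 82.266 kips/bolt; interior L_c = 4.125 − 1.25 = 2.875, R_n = 109.69 kips/bolt. φR_n = 0.75 × (2×82.266 + 4×109.69) = 452.5 kips.
Tension rupture (net): A_n = (11.9375 − 2×1.3125)×0.625 = 5.8203 in² (U = 1.0, A_e = A_n). φR_n = 0.75 × 65 × 5.8203 = 283.7 kips.
Block shear: shear path 2×[2.3125+2×4.125] = 2×10.5625 in, A_gv = 13.203, A_nv = 2×(10.5625 − 2.5×1.3125)×0.625 = 9.1016 in²; tension across gage: (3.8125 − 1×1.3125)×0.625 = 1.5625 in². R_n = min(0.6×65×9.1016, 0.6×50×13.203) + 1.0×65×1.5625 = min(354.96, 396.09) + 101.56 = 456.52 kips. φR_n = 0.75 × 456.52 = 342.4 kips.
Tension yield (gross): A_g = 11.9375×0.625 = 7.4609 in². φR_n = 0.90 × 50 × 7.4609 = 335.7 kips.
Governing: min(608.3, 452.5, 283.7, 342.4, 335.7) = 283.7 kips → net-section rupture.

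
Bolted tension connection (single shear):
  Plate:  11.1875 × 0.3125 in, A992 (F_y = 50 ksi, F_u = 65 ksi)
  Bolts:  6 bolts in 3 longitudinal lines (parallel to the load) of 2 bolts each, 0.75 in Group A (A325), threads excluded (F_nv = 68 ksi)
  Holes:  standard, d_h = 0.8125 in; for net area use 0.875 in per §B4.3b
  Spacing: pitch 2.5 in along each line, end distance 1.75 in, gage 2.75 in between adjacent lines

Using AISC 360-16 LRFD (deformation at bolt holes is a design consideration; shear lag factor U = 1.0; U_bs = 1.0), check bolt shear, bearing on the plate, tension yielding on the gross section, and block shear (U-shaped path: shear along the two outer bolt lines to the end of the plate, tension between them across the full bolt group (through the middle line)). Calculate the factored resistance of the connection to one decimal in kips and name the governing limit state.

110.8 kips (block shear governs)

Bolt shear: A_b = π(0.75)²/4 = 0.44179 in². φR_n = 0.75 × 68 × 0.44179 × 6 × 1 = 135.2 kips.
Bearing (0.3125 in plate, F_u = 65 ksi): end bolts L_c = 1.75 − 0.8125/2 = 1.34375, R_n = min(1.2×1.34375×0.3125×65, 2.4×0.75×0.3125×65) = 32.754 kips/bolt; interior L_c = 2.5 − 0.8125 = 1.6875, R_n = 36.563 kips/bolt. φR_n = 0.75 × (3×32.754 + 3×36.563) = 156.0 kips.
Tension yield (gross): A_g = 11.1875×0.3125 = 3.4961 in². φR_n = 0.90 × 50 × 3.4961 = 157.3 kips.
Block shear: shear path 2×[1.75+1×2.5] = 2×4.25 in, A_gv = 2.6563, A_nv = 2×(4.25 − 1.5×0.875)×0.3125 = 1.8359 in²; tension across gage: (5.5 − 2×0.875)×0.3125 = 1.1719 in². R_n = min(0.6×65×1.8359, 0.6×50×2.6563) + 1.0×65×1.1719 = min(71.6, 79.689) + 76.174 = 147.77 kips. φR_n = 0.75 × 147.77 = 110.8 kips.
Governing: min(135.2, 156.0, 157.3, 110.8) = 110.8 kips → block shear.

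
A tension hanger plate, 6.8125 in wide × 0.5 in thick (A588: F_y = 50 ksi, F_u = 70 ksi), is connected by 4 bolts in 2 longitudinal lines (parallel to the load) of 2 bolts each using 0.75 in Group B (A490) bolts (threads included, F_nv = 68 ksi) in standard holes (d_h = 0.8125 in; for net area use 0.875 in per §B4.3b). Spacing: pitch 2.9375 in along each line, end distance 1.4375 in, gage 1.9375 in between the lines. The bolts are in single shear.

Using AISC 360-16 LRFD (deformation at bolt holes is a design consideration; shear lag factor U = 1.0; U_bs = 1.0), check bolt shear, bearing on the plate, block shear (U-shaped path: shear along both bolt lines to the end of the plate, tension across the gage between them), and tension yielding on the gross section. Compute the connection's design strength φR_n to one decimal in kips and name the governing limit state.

Bolt shear: A_b = π(0.75)²/4 = 0.44179 in². φR_n = 0.75 × 68 × 0.44179 × 4 × 1 = 90.1 kips.
Bearing (0.5 in plate, F_u = 70 ksi): end bolts L_c = 1.4375 − 0.8125/2 = 1.03125, R_n = min(1.2×1.03125×0.5×70, 2.4×0.75×0.5×70) = 43.313 kips/bolt; interior L_c = 2.9375 − 0.8125 = 2.125, R_n = 63 kips/bolt. φR_n = 0.75 × (2×43.313 + 2×63) = 159.5 kips.
Block shear: shear path 2×[1.4375+1×2.9375] = 2×4.375 in, A_gv = 4.375, A_nv = 2×(4.375 − 1.5×0.875)×0.5 = 3.0625 in²; tension across gage: (1.9375 − 1×0.875)×0.5 = 0.53125 in². R_n = min(0.6×70×3.0625, 0.6×50×4.375) + 1.0×70×0.53125 = min(128.63, 131.25) + 37.188 = 165.82 kips. φR_n = 0.75 × 165.82 = 124.4 kips.
Tension yield (gross): A_g = 6.8125×0.5 = 3.4063 in². φR_n = 0.90 × 50 × 3.4063 = 153.3 kips.
Governing: min(90.1, 159.5, 124.4, 153.3) = 90.1 kips → bolt shear.

90.1 kips (bolt shear governs)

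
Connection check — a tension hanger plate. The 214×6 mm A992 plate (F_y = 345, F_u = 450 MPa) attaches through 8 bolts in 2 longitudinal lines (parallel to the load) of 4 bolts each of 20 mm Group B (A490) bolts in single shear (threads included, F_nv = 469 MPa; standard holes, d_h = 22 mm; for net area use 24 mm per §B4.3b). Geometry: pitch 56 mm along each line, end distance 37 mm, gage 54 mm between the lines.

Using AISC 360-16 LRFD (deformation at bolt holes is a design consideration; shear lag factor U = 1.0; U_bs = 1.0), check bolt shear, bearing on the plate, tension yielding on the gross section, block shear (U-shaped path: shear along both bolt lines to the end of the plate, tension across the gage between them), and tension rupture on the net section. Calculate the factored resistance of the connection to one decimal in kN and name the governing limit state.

Bolt shear: A_b = π(20)²/4 = 314.16 mm². φR_n = 0.75 × 469 × 314.16 × 8 × 1 = 884.0 kN.
Bearing (6 mm plate, F_u = 450 MPa): end bolts L_c = 37 − 22/2 = 26, R_n = min(1.2×26×6×450, 2.4×20×6×450) = 84.24 kN/bolt; interior L_c = 56 − 22 = 34, R_n = 110.16 kN/bolt. φR_n = 0.75 × (2×84.24 + 6×110.16) = 622.1 kN.
Tension yield (gross): A_g = 214×6 = 1284 mm². φR_n = 0.90 × 345 × 1284 = 398.7 kN.
Block shear: shear path 2×[37+3×56] = 2×205 mm, A_gv = 2460, A_nv = 2×(205 − 3.5×24)×6 = 1452 mm²; tension across gage: (54 − 1×24)×6 = 180 mm². R_n = min(0.6×450×1452, 0.6×345×2460) + 1.0×450×180 = min(392.04, 509.22) + 81 = 473.04 kN. φR_n = 0.75 × 473.04 = 354.8 kN.
Tension rupture (net): A_n = (214 − 2×24)×6 = 996 mm² (U = 1.0, A_e = A_n). φR_n = 0.75 × 450 × 996 = 336.2 kN.
Governing: min(884.0, 622.1, 398.7, 354.8, 336.2) = 336.2 kN → net-section rupture.

336.2 kN (net-section rupture governs)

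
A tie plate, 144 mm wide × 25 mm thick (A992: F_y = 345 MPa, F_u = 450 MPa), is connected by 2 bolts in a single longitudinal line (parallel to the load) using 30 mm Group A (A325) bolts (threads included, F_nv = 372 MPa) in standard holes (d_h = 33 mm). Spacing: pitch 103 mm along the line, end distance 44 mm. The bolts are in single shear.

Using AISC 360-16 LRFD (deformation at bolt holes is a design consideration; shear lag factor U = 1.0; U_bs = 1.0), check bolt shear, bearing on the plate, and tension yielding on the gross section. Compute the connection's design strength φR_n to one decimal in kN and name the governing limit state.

Bolt shear: A_b = π(30)²/4 = 706.86 mm². φR_n = 0.75 × 372 × 706.86 × 2 × 1 = 394.4 kN.
Bearing (25 mm plate, F_u = 450 MPa): end bolts L_c = 44 − 33/2 = 27.5, R_n = min(1.2×27.5×25×450, 2.4×30×25×450) = 371.25 kN/bolt; interior L_c = 103 − 33 = 70, R_n = 810 kN/bolt. φR_n = 0.75 × (1×371.25 + 1×810) = 885.9 kN.
Tension yield (gross): A_g = 144×25 = 3600 mm². φR_n = 0.90 × 345 × 3600 = 1117.8 kN.
Governing: min(394.4, 885.9, 1117.8) = 394.4 kN → bolt shear.

394.4 kN (bolt shear governs)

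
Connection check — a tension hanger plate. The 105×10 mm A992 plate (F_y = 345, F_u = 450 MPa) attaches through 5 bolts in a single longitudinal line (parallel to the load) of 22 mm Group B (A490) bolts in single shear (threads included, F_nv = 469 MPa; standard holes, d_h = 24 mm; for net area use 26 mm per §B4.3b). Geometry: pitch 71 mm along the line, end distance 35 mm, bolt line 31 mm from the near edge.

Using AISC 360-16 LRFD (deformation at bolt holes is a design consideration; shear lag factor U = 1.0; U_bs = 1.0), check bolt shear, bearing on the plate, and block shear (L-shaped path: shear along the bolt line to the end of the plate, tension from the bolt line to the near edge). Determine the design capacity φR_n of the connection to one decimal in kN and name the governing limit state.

Bolt shear: A_b = π(22)²/4 = 380.13 mm². φR_n = 0.75 × 469 × 380.13 × 5 × 1 = 668.6 kN.
Bearing (10 mm plate, F_u = 450 MPa): end bolts L_c = 35 − 24/2 = 23, R_n = min(1.2×23×10×450, 2.4×22×10×450) = 124.2 kN/bolt; interior L_c = 71 − 24 = 47, R_n = 237.6 kN/bolt. φR_n = 0.75 × (1×124.2 + 4×237.6) = 806.0 kN.
Block shear: shear path 1×[35+4×71] = 1×319 mm, A_gv = 3190, A_nv = 1×(319 − 4.5×26)×10 = 2020 mm²; tension to near edge: (31 − 0.5×26)×10 = 180 mm². R_n = min(0.6×450×2020, 0.6×345×3190) + 1.0×450×180 = min(545.4, 660.33) + 81 = 626.4 kN. φR_n = 0.75 × 626.4 = 469.8 kN.
Governing: min(668.6, 806.0, 469.8) = 469.8 kN → block shear.

469.8 kN (block shear governs)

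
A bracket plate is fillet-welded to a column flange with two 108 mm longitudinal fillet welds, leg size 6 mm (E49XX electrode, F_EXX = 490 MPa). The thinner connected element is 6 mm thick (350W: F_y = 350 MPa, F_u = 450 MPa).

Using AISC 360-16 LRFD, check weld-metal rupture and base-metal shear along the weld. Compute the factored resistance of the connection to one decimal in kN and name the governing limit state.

202.0 kN (weld metal governs)

Weld metal: throat = 0.707×6 = 4.242 mm, L = 2×108 = 216 mm. φR_n = 0.75 × 0.6 × 490 × 4.242 × 216 = 202.0 kN.
Base metal shear (6 mm plate): yield φR_n = 1.0×0.6×350×6×216 = 272.2 kN; rupture φR_n = 0.75×0.6×450×6×216 = 262.4 kN; take 262.4 kN (rupture).
Governing: min(202.0, 262.4) = 202.0 kN → weld metal.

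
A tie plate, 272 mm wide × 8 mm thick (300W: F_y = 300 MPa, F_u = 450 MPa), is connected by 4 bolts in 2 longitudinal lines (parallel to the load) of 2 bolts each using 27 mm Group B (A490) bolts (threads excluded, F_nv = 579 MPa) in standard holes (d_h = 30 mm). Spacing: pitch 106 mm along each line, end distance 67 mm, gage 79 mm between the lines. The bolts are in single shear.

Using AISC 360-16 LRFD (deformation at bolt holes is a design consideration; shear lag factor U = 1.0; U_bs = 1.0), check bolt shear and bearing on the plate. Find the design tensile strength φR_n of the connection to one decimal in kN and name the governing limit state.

686.9 kN (bearing governs)

Bolt shear: A_b = π(27)²/4 = 572.56 mm². φR_n = 0.75 × 579 × 572.56 × 4 × 1 = 994.5 kN.
Bearing (8 mm plate, F_u = 450 MPa): end bolts L_c = 67 − 30/2 = 52, R_n = min(1.2×52×8×450, 2.4×27×8×450) = 224.64 kN/bolt; interior L_c = 106 − 30 = 76, R_n = 233.28 kN/bolt. φR_n = 0.75 × (2×224.64 + 2×233.28) = 686.9 kN.
Governing: min(994.5, 686.9) = 686.9 kN → bearing.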